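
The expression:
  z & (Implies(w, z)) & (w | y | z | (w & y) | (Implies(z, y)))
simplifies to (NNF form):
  z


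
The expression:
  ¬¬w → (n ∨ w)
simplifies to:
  True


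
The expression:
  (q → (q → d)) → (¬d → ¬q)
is always true.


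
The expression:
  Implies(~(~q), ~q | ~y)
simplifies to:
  ~q | ~y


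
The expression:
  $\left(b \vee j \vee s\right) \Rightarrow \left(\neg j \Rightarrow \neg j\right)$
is always true.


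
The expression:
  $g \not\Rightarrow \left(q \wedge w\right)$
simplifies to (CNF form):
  $g \wedge \left(\neg q \vee \neg w\right)$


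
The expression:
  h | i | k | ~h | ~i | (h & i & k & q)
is always true.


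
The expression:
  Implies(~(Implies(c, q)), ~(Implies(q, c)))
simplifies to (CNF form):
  q | ~c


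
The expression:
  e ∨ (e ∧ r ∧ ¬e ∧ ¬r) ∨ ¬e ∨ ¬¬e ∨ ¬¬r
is always true.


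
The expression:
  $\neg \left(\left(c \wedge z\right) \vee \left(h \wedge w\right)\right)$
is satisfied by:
  {z: False, h: False, c: False, w: False}
  {w: True, z: False, h: False, c: False}
  {c: True, z: False, h: False, w: False}
  {w: True, c: True, z: False, h: False}
  {h: True, c: False, z: False, w: False}
  {c: True, h: True, z: False, w: False}
  {z: True, c: False, h: False, w: False}
  {w: True, z: True, c: False, h: False}
  {h: True, z: True, c: False, w: False}


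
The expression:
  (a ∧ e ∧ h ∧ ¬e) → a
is always true.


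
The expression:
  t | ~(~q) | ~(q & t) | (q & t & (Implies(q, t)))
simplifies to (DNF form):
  True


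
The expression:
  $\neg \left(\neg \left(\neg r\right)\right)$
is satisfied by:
  {r: False}


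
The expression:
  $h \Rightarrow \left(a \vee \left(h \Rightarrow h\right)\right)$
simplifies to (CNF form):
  $\text{True}$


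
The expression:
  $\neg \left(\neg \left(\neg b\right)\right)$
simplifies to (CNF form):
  $\neg b$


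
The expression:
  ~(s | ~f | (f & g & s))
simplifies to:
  f & ~s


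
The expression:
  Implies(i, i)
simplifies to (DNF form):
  True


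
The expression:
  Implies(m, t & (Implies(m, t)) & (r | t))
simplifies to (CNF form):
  t | ~m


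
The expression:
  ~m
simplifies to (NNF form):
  ~m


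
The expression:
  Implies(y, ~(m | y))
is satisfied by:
  {y: False}


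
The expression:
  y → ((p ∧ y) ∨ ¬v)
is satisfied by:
  {p: True, v: False, y: False}
  {v: False, y: False, p: False}
  {y: True, p: True, v: False}
  {y: True, v: False, p: False}
  {p: True, v: True, y: False}
  {v: True, p: False, y: False}
  {y: True, v: True, p: True}


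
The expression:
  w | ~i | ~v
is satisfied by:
  {w: True, v: False, i: False}
  {v: False, i: False, w: False}
  {w: True, i: True, v: False}
  {i: True, v: False, w: False}
  {w: True, v: True, i: False}
  {v: True, w: False, i: False}
  {w: True, i: True, v: True}


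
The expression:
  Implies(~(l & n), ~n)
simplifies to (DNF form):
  l | ~n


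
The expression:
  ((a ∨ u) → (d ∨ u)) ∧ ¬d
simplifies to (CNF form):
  ¬d ∧ (u ∨ ¬a)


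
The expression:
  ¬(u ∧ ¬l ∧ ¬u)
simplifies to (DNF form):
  True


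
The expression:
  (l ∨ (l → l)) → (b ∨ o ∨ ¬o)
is always true.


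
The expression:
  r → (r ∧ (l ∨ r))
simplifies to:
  True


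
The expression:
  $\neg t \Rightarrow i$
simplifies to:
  $i \vee t$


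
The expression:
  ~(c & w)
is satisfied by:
  {w: False, c: False}
  {c: True, w: False}
  {w: True, c: False}


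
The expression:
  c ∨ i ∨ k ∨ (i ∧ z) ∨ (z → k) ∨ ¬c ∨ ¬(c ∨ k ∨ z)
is always true.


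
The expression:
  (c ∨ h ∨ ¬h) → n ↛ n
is never true.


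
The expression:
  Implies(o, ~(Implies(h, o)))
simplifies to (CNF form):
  ~o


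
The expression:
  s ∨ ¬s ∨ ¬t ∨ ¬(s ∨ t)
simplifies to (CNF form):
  True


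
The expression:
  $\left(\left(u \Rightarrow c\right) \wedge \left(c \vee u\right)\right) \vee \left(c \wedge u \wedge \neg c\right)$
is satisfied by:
  {c: True}


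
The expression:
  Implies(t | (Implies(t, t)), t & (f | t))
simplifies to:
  t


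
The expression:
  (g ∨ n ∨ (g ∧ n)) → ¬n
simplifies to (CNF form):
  ¬n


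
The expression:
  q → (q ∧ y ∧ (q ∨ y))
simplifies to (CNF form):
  y ∨ ¬q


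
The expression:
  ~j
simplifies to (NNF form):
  ~j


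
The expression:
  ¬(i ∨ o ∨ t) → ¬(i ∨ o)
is always true.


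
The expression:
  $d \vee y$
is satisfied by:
  {y: True, d: True}
  {y: True, d: False}
  {d: True, y: False}


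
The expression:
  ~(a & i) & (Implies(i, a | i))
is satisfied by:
  {a: False, i: False}
  {i: True, a: False}
  {a: True, i: False}


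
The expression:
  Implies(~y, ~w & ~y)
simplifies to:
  y | ~w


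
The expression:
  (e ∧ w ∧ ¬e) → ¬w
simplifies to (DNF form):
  True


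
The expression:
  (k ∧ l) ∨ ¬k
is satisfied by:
  {l: True, k: False}
  {k: False, l: False}
  {k: True, l: True}


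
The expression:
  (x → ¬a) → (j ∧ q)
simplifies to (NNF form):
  (a ∨ j) ∧ (a ∨ q) ∧ (j ∨ x) ∧ (q ∨ x)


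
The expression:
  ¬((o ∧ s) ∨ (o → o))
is never true.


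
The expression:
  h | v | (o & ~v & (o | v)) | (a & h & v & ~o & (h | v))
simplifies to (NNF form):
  h | o | v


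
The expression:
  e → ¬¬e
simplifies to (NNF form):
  True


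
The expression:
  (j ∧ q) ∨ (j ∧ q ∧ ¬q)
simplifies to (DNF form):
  j ∧ q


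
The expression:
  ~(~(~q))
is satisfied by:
  {q: False}


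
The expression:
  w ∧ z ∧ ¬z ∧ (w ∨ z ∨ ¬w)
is never true.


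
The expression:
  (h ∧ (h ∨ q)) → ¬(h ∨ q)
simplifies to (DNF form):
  ¬h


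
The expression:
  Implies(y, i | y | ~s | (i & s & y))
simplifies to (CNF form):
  True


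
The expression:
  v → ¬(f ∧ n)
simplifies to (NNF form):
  ¬f ∨ ¬n ∨ ¬v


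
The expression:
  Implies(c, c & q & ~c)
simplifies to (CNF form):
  ~c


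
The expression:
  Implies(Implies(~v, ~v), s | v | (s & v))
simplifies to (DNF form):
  s | v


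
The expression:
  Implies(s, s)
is always true.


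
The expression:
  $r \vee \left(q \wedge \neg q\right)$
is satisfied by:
  {r: True}


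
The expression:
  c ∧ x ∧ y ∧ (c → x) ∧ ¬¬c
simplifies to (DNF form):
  c ∧ x ∧ y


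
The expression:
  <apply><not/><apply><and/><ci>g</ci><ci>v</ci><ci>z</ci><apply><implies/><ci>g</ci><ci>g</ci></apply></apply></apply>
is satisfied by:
  {g: False, v: False, z: False}
  {z: True, g: False, v: False}
  {v: True, g: False, z: False}
  {z: True, v: True, g: False}
  {g: True, z: False, v: False}
  {z: True, g: True, v: False}
  {v: True, g: True, z: False}


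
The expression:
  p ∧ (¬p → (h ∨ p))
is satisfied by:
  {p: True}


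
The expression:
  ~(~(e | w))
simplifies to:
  e | w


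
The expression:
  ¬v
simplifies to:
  ¬v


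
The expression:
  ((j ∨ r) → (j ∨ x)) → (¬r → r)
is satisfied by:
  {r: True}


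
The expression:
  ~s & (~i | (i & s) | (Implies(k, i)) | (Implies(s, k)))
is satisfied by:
  {s: False}


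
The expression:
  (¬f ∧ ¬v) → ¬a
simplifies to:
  f ∨ v ∨ ¬a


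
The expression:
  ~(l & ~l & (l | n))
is always true.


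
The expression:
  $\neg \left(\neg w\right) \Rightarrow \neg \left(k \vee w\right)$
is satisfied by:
  {w: False}


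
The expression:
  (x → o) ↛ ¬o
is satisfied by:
  {o: True}


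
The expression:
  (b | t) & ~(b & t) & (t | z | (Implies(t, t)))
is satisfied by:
  {b: True, t: False}
  {t: True, b: False}


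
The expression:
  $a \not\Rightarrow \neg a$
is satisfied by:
  {a: True}


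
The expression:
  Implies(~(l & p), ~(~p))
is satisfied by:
  {p: True}


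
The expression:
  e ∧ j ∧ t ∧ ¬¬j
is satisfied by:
  {t: True, j: True, e: True}


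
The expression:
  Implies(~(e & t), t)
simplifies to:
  t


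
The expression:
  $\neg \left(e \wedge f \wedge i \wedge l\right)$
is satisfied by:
  {l: False, e: False, i: False, f: False}
  {f: True, l: False, e: False, i: False}
  {i: True, l: False, e: False, f: False}
  {f: True, i: True, l: False, e: False}
  {e: True, f: False, l: False, i: False}
  {f: True, e: True, l: False, i: False}
  {i: True, e: True, f: False, l: False}
  {f: True, i: True, e: True, l: False}
  {l: True, i: False, e: False, f: False}
  {f: True, l: True, i: False, e: False}
  {i: True, l: True, f: False, e: False}
  {f: True, i: True, l: True, e: False}
  {e: True, l: True, i: False, f: False}
  {f: True, e: True, l: True, i: False}
  {i: True, e: True, l: True, f: False}


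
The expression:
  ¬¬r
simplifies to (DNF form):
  r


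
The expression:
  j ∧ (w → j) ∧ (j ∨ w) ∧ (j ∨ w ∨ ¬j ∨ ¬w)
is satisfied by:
  {j: True}


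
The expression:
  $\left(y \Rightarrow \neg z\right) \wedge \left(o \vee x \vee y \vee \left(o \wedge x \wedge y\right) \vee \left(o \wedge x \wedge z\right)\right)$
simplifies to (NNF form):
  $\left(o \wedge \neg y\right) \vee \left(x \wedge \neg y\right) \vee \left(y \wedge \neg z\right)$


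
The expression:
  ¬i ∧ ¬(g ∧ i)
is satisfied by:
  {i: False}


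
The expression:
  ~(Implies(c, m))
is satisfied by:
  {c: True, m: False}


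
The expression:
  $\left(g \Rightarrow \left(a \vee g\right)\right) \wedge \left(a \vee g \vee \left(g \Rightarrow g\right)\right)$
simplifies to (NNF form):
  $\text{True}$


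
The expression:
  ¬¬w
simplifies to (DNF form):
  w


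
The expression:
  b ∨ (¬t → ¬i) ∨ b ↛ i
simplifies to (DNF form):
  b ∨ t ∨ ¬i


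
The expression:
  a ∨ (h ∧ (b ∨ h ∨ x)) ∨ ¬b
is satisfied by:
  {a: True, h: True, b: False}
  {a: True, h: False, b: False}
  {h: True, a: False, b: False}
  {a: False, h: False, b: False}
  {a: True, b: True, h: True}
  {a: True, b: True, h: False}
  {b: True, h: True, a: False}


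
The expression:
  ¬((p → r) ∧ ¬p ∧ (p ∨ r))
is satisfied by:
  {p: True, r: False}
  {r: False, p: False}
  {r: True, p: True}


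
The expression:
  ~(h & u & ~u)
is always true.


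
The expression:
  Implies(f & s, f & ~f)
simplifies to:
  ~f | ~s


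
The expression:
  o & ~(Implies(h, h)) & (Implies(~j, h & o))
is never true.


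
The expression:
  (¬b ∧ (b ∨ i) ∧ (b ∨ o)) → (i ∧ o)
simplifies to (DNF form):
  True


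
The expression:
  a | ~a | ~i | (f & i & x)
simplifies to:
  True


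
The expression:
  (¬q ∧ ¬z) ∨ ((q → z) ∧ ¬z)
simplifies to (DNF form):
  ¬q ∧ ¬z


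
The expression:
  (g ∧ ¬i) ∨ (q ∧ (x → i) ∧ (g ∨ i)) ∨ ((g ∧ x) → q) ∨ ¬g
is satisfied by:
  {q: True, g: False, x: False, i: False}
  {i: False, g: False, q: False, x: False}
  {i: True, q: True, g: False, x: False}
  {i: True, g: False, q: False, x: False}
  {x: True, q: True, i: False, g: False}
  {x: True, i: False, g: False, q: False}
  {x: True, i: True, q: True, g: False}
  {x: True, i: True, g: False, q: False}
  {q: True, g: True, x: False, i: False}
  {g: True, x: False, q: False, i: False}
  {i: True, g: True, q: True, x: False}
  {i: True, g: True, x: False, q: False}
  {q: True, g: True, x: True, i: False}
  {g: True, x: True, i: False, q: False}
  {i: True, g: True, x: True, q: True}


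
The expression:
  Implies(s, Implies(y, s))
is always true.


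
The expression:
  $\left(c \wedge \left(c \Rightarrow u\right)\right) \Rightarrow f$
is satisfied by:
  {f: True, c: False, u: False}
  {f: False, c: False, u: False}
  {u: True, f: True, c: False}
  {u: True, f: False, c: False}
  {c: True, f: True, u: False}
  {c: True, f: False, u: False}
  {c: True, u: True, f: True}


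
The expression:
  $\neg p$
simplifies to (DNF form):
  $\neg p$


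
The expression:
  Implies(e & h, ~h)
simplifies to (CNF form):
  ~e | ~h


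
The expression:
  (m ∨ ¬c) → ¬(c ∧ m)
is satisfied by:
  {m: False, c: False}
  {c: True, m: False}
  {m: True, c: False}


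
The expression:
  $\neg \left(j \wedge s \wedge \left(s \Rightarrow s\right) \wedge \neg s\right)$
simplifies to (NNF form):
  $\text{True}$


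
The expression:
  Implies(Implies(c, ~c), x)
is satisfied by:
  {x: True, c: True}
  {x: True, c: False}
  {c: True, x: False}


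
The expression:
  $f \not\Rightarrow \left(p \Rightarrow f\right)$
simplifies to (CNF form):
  $\text{False}$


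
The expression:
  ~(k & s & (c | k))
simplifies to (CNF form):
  ~k | ~s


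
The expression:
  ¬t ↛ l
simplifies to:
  l ∨ ¬t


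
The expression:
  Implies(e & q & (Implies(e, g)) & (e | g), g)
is always true.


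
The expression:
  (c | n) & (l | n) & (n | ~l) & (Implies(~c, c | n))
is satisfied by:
  {n: True}


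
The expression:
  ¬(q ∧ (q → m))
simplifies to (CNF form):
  ¬m ∨ ¬q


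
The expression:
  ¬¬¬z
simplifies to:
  ¬z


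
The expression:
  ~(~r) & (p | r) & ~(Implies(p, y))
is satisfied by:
  {r: True, p: True, y: False}


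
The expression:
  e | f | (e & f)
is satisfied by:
  {e: True, f: True}
  {e: True, f: False}
  {f: True, e: False}


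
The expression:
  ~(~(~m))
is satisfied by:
  {m: False}


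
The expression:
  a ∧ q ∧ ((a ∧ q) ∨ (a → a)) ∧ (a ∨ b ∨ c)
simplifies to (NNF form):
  a ∧ q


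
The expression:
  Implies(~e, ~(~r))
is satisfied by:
  {r: True, e: True}
  {r: True, e: False}
  {e: True, r: False}


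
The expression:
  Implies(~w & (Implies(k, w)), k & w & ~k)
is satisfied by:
  {k: True, w: True}
  {k: True, w: False}
  {w: True, k: False}


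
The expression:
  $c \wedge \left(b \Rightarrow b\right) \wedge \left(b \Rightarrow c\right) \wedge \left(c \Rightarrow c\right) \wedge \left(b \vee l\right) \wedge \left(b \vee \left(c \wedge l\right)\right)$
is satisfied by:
  {c: True, b: True, l: True}
  {c: True, b: True, l: False}
  {c: True, l: True, b: False}


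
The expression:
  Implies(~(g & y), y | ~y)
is always true.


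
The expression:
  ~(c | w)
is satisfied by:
  {w: False, c: False}


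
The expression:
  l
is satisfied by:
  {l: True}


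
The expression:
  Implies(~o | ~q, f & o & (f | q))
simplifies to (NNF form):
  o & (f | q)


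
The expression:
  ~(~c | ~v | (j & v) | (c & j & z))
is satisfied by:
  {c: True, v: True, j: False}


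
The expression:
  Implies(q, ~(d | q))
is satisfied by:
  {q: False}


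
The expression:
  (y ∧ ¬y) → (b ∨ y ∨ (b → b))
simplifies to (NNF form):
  True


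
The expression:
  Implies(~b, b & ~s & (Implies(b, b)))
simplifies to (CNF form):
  b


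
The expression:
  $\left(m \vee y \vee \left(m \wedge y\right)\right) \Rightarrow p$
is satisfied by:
  {p: True, m: False, y: False}
  {y: True, p: True, m: False}
  {p: True, m: True, y: False}
  {y: True, p: True, m: True}
  {y: False, m: False, p: False}


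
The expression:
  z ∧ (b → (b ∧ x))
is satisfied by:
  {x: True, z: True, b: False}
  {z: True, b: False, x: False}
  {x: True, b: True, z: True}


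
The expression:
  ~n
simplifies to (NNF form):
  ~n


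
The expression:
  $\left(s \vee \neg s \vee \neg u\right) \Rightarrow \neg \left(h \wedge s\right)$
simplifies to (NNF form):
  $\neg h \vee \neg s$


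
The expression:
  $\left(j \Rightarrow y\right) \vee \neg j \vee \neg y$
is always true.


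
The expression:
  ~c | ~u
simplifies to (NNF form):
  ~c | ~u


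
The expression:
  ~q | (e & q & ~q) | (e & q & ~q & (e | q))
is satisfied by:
  {q: False}


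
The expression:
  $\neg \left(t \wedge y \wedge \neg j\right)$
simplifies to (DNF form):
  $j \vee \neg t \vee \neg y$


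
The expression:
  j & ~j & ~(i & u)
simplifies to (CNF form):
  False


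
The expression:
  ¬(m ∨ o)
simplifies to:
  ¬m ∧ ¬o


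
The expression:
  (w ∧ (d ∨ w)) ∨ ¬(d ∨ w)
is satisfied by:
  {w: True, d: False}
  {d: False, w: False}
  {d: True, w: True}


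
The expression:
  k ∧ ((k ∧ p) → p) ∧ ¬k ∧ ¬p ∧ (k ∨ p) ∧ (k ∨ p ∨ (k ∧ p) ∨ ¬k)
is never true.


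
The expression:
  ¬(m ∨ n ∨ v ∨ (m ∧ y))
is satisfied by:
  {n: False, v: False, m: False}


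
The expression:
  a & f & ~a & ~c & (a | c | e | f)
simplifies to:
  False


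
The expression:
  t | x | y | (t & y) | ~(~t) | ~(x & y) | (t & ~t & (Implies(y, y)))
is always true.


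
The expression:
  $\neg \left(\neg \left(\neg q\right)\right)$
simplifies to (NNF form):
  $\neg q$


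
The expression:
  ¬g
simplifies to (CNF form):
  ¬g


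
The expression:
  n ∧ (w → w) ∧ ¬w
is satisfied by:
  {n: True, w: False}


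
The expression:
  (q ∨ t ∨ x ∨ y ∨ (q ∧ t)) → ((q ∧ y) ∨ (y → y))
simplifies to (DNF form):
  True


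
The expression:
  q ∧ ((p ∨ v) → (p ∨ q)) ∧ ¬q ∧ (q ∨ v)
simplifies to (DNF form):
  False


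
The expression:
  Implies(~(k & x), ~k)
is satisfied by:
  {x: True, k: False}
  {k: False, x: False}
  {k: True, x: True}


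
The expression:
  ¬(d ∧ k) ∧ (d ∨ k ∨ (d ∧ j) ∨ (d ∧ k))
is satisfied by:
  {d: True, k: False}
  {k: True, d: False}


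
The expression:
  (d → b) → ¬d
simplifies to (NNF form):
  ¬b ∨ ¬d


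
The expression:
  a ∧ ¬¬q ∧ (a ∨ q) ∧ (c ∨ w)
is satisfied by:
  {a: True, c: True, w: True, q: True}
  {a: True, c: True, q: True, w: False}
  {a: True, w: True, q: True, c: False}


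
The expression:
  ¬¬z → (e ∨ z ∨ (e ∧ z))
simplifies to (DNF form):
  True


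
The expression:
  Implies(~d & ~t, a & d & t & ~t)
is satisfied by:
  {d: True, t: True}
  {d: True, t: False}
  {t: True, d: False}


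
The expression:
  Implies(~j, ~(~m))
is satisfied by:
  {m: True, j: True}
  {m: True, j: False}
  {j: True, m: False}


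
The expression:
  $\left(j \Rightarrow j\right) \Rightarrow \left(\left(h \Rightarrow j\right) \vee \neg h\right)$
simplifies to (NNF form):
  $j \vee \neg h$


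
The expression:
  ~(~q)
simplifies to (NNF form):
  q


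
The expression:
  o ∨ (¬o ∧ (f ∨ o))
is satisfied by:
  {o: True, f: True}
  {o: True, f: False}
  {f: True, o: False}


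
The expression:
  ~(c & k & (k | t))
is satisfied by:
  {k: False, c: False}
  {c: True, k: False}
  {k: True, c: False}


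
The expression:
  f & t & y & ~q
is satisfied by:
  {t: True, f: True, y: True, q: False}


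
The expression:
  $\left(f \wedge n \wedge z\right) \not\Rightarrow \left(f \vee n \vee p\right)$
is never true.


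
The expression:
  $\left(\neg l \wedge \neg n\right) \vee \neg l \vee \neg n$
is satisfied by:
  {l: False, n: False}
  {n: True, l: False}
  {l: True, n: False}


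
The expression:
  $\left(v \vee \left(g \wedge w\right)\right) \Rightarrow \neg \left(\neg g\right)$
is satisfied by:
  {g: True, v: False}
  {v: False, g: False}
  {v: True, g: True}


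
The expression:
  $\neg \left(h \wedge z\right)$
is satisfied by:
  {h: False, z: False}
  {z: True, h: False}
  {h: True, z: False}


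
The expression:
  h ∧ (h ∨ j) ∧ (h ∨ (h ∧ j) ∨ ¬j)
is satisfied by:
  {h: True}


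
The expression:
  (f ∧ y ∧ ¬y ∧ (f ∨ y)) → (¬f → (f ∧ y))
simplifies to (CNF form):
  True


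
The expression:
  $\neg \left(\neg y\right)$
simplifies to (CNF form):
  $y$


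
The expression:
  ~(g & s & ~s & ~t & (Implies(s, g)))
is always true.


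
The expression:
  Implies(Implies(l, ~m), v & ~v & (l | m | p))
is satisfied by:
  {m: True, l: True}


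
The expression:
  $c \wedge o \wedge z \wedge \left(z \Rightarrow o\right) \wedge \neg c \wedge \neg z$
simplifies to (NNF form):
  $\text{False}$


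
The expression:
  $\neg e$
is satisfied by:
  {e: False}


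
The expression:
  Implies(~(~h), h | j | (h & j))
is always true.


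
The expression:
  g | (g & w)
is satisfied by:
  {g: True}


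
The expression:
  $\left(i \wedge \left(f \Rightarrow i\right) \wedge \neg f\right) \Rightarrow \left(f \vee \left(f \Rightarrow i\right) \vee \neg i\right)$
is always true.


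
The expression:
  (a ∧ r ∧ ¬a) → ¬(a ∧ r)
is always true.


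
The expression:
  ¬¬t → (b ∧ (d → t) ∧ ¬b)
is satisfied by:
  {t: False}


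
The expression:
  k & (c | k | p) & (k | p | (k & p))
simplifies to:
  k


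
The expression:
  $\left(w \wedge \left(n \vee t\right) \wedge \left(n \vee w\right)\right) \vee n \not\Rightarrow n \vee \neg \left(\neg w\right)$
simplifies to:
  $w$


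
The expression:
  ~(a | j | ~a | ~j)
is never true.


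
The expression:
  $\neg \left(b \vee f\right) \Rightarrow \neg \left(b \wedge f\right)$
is always true.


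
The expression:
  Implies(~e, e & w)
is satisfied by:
  {e: True}


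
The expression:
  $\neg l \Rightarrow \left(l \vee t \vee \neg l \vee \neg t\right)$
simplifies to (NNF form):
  $\text{True}$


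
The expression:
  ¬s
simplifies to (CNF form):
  ¬s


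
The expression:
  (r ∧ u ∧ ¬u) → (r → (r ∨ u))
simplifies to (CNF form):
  True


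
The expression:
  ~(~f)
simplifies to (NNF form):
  f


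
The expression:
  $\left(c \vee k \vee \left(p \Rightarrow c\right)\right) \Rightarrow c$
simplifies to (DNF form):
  $c \vee \left(p \wedge \neg k\right)$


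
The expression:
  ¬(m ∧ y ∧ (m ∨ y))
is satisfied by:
  {m: False, y: False}
  {y: True, m: False}
  {m: True, y: False}


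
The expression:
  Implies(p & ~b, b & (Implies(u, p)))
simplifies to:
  b | ~p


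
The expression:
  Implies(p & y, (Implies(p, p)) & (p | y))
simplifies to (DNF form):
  True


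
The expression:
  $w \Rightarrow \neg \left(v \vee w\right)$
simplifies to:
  $\neg w$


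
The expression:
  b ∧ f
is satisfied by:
  {b: True, f: True}


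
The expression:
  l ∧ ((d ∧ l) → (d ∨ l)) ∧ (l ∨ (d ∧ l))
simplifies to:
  l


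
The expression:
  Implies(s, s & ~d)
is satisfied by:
  {s: False, d: False}
  {d: True, s: False}
  {s: True, d: False}


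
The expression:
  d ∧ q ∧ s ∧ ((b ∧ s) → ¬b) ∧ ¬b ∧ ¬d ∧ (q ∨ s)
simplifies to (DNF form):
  False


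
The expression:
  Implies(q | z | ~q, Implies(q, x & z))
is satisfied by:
  {z: True, x: True, q: False}
  {z: True, x: False, q: False}
  {x: True, z: False, q: False}
  {z: False, x: False, q: False}
  {z: True, q: True, x: True}


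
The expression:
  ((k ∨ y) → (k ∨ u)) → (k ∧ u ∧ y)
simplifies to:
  y ∧ (k ∨ ¬u) ∧ (u ∨ ¬k)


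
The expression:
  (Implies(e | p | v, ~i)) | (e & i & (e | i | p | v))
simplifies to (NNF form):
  e | ~i | (~p & ~v)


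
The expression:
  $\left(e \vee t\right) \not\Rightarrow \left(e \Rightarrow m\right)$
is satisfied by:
  {e: True, m: False}


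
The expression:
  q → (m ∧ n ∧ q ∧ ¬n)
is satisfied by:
  {q: False}


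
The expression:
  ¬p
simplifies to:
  ¬p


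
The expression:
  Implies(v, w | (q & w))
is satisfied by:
  {w: True, v: False}
  {v: False, w: False}
  {v: True, w: True}


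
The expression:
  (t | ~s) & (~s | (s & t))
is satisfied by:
  {t: True, s: False}
  {s: False, t: False}
  {s: True, t: True}


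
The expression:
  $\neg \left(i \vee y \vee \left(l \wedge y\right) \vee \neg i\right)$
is never true.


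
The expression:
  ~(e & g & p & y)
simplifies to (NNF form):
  ~e | ~g | ~p | ~y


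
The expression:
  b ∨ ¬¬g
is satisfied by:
  {b: True, g: True}
  {b: True, g: False}
  {g: True, b: False}


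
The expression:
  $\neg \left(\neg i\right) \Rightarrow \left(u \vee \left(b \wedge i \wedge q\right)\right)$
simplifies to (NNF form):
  $u \vee \left(b \wedge q\right) \vee \neg i$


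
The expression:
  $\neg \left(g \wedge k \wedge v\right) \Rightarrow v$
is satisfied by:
  {v: True}


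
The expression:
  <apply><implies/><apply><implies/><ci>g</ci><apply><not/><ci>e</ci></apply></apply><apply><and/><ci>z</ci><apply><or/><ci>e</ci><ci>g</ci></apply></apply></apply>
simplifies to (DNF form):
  <apply><or/><apply><and/><ci>e</ci><ci>g</ci></apply><apply><and/><ci>e</ci><ci>z</ci></apply><apply><and/><ci>g</ci><ci>z</ci></apply></apply>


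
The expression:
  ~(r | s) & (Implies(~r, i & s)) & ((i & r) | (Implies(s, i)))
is never true.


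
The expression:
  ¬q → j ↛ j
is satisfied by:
  {q: True}


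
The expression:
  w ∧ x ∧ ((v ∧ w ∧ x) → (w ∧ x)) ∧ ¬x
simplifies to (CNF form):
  False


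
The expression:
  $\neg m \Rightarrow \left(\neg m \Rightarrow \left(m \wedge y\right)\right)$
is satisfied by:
  {m: True}


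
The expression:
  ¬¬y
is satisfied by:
  {y: True}


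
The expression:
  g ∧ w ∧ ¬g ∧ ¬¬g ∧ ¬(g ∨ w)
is never true.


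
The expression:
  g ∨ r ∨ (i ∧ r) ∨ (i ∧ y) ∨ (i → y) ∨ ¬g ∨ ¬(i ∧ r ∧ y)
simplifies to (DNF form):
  True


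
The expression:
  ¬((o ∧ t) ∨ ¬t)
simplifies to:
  t ∧ ¬o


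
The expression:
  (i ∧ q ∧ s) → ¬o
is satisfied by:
  {s: False, q: False, i: False, o: False}
  {o: True, s: False, q: False, i: False}
  {i: True, s: False, q: False, o: False}
  {o: True, i: True, s: False, q: False}
  {q: True, o: False, s: False, i: False}
  {o: True, q: True, s: False, i: False}
  {i: True, q: True, o: False, s: False}
  {o: True, i: True, q: True, s: False}
  {s: True, i: False, q: False, o: False}
  {o: True, s: True, i: False, q: False}
  {i: True, s: True, o: False, q: False}
  {o: True, i: True, s: True, q: False}
  {q: True, s: True, i: False, o: False}
  {o: True, q: True, s: True, i: False}
  {i: True, q: True, s: True, o: False}


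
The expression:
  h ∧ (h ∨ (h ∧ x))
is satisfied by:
  {h: True}


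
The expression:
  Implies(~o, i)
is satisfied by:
  {i: True, o: True}
  {i: True, o: False}
  {o: True, i: False}


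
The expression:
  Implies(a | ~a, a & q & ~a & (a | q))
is never true.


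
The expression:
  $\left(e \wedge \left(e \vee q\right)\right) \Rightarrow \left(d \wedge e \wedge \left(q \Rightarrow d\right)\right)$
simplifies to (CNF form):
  $d \vee \neg e$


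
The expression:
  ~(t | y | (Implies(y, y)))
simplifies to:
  False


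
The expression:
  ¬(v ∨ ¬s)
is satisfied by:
  {s: True, v: False}


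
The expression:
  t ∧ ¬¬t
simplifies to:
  t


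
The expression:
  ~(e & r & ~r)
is always true.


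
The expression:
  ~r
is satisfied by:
  {r: False}


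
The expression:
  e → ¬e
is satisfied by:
  {e: False}


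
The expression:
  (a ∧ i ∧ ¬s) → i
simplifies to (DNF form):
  True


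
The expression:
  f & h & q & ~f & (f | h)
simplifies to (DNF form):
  False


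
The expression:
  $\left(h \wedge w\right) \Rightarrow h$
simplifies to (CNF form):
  $\text{True}$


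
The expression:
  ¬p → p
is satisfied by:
  {p: True}


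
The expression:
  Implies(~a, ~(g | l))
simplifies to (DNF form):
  a | (~g & ~l)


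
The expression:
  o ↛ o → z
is always true.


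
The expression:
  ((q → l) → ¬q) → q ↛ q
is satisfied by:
  {q: True, l: True}


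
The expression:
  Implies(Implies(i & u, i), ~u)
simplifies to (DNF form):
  ~u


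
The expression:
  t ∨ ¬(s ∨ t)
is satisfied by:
  {t: True, s: False}
  {s: False, t: False}
  {s: True, t: True}


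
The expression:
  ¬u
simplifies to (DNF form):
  ¬u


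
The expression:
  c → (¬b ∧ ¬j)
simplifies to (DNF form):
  (¬b ∧ ¬j) ∨ ¬c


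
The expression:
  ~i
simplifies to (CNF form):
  ~i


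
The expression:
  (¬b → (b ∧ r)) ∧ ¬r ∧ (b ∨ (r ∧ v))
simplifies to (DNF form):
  b ∧ ¬r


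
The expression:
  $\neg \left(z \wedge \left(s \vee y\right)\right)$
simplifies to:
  $\left(\neg s \wedge \neg y\right) \vee \neg z$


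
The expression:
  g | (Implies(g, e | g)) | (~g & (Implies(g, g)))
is always true.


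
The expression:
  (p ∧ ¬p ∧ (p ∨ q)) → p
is always true.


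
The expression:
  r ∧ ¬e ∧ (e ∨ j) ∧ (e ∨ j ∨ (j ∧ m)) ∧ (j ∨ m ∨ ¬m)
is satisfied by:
  {r: True, j: True, e: False}


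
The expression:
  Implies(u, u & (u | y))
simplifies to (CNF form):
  True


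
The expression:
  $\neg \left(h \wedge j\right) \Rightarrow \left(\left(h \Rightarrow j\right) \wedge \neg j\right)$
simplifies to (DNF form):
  $\left(h \wedge j\right) \vee \left(\neg h \wedge \neg j\right)$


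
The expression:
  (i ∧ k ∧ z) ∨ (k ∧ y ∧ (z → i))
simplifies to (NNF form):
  k ∧ (i ∨ ¬z) ∧ (y ∨ z)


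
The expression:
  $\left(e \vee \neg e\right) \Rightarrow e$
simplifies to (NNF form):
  $e$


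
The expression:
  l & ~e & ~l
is never true.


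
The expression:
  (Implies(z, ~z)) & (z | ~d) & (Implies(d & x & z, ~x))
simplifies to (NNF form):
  ~d & ~z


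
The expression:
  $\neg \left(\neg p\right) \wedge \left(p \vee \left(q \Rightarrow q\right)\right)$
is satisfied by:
  {p: True}


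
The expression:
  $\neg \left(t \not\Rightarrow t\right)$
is always true.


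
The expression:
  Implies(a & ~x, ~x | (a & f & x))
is always true.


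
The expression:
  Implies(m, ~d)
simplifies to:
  ~d | ~m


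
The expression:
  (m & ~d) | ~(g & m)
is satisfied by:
  {g: False, m: False, d: False}
  {d: True, g: False, m: False}
  {m: True, g: False, d: False}
  {d: True, m: True, g: False}
  {g: True, d: False, m: False}
  {d: True, g: True, m: False}
  {m: True, g: True, d: False}


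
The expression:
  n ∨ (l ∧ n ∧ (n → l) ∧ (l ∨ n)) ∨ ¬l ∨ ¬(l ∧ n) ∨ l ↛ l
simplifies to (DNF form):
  True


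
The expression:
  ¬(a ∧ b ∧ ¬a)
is always true.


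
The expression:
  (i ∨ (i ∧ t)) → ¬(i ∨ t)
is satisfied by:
  {i: False}


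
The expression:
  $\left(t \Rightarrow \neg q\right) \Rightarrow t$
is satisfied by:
  {t: True}


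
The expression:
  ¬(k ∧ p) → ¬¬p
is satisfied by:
  {p: True}


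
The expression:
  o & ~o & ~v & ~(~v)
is never true.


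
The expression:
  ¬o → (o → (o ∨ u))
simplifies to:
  True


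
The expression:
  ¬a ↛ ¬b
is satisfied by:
  {b: True, a: False}


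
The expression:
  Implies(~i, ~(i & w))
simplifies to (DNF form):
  True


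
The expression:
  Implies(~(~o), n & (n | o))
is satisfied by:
  {n: True, o: False}
  {o: False, n: False}
  {o: True, n: True}


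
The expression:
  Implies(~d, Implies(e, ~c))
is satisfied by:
  {d: True, c: False, e: False}
  {c: False, e: False, d: False}
  {e: True, d: True, c: False}
  {e: True, c: False, d: False}
  {d: True, c: True, e: False}
  {c: True, d: False, e: False}
  {e: True, c: True, d: True}


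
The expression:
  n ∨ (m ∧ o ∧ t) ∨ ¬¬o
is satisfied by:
  {n: True, o: True}
  {n: True, o: False}
  {o: True, n: False}


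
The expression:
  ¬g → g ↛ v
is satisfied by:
  {g: True}


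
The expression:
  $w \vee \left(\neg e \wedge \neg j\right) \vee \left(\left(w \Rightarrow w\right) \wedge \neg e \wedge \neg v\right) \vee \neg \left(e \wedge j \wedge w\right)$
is always true.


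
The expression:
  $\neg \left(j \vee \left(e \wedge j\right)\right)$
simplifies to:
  $\neg j$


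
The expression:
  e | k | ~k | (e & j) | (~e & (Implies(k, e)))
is always true.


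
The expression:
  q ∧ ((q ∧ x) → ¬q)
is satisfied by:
  {q: True, x: False}


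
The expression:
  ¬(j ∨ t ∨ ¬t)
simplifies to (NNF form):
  False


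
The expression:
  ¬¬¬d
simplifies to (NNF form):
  ¬d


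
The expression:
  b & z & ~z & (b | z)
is never true.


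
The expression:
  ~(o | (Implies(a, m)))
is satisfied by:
  {a: True, o: False, m: False}


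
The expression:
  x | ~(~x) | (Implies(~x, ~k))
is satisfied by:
  {x: True, k: False}
  {k: False, x: False}
  {k: True, x: True}


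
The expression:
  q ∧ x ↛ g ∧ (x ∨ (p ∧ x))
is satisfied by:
  {x: True, q: True, g: False}


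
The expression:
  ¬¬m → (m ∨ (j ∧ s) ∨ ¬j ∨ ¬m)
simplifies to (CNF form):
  True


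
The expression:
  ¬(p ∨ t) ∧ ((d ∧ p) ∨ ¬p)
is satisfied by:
  {p: False, t: False}


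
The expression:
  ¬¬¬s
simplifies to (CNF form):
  ¬s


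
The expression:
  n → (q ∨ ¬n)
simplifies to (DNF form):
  q ∨ ¬n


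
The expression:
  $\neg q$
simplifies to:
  $\neg q$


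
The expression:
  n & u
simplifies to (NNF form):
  n & u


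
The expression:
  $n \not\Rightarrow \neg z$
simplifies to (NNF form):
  $n \wedge z$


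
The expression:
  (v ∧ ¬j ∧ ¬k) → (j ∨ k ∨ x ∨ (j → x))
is always true.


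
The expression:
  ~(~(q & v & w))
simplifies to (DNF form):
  q & v & w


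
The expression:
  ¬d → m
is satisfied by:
  {d: True, m: True}
  {d: True, m: False}
  {m: True, d: False}


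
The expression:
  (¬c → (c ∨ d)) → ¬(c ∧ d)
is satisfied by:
  {c: False, d: False}
  {d: True, c: False}
  {c: True, d: False}


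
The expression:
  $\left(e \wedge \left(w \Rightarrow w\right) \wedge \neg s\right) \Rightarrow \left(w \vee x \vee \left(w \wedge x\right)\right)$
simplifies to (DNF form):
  $s \vee w \vee x \vee \neg e$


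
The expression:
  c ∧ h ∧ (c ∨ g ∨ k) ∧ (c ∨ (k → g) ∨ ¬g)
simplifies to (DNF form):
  c ∧ h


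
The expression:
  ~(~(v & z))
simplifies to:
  v & z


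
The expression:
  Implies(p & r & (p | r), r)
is always true.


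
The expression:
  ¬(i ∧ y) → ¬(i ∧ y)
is always true.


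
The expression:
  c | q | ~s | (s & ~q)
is always true.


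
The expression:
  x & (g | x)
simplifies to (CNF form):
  x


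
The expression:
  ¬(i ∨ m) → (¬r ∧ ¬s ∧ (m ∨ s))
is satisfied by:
  {i: True, m: True}
  {i: True, m: False}
  {m: True, i: False}


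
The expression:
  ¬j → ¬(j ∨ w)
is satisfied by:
  {j: True, w: False}
  {w: False, j: False}
  {w: True, j: True}


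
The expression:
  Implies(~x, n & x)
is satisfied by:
  {x: True}


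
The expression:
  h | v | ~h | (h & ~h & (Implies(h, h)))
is always true.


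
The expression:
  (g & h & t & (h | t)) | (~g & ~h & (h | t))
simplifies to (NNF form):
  t & (g | ~h) & (h | ~g)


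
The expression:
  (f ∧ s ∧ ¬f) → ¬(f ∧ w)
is always true.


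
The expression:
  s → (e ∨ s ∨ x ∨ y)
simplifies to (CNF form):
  True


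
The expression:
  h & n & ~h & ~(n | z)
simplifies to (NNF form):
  False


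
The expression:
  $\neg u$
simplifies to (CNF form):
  $\neg u$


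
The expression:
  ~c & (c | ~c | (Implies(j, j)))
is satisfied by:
  {c: False}


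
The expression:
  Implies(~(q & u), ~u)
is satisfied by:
  {q: True, u: False}
  {u: False, q: False}
  {u: True, q: True}


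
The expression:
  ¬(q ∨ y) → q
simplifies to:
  q ∨ y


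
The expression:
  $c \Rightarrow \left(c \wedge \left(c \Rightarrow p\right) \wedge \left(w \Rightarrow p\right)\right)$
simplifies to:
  $p \vee \neg c$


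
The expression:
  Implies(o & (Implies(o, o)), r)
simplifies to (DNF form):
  r | ~o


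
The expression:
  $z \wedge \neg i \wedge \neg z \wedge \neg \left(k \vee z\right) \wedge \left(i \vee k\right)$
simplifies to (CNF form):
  $\text{False}$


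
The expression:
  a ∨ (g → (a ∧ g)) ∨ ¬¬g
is always true.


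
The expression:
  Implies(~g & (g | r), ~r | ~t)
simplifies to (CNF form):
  g | ~r | ~t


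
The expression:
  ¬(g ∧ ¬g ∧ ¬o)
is always true.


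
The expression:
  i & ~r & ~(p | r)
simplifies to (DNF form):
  i & ~p & ~r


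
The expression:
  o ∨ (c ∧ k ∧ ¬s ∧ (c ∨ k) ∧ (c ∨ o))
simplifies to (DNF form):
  o ∨ (c ∧ k ∧ ¬s)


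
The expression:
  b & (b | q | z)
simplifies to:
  b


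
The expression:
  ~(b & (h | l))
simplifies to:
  ~b | (~h & ~l)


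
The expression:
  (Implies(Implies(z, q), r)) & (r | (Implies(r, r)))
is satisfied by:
  {r: True, z: True, q: False}
  {r: True, q: False, z: False}
  {r: True, z: True, q: True}
  {r: True, q: True, z: False}
  {z: True, q: False, r: False}


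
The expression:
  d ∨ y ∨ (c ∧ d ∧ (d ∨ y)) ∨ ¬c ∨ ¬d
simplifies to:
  True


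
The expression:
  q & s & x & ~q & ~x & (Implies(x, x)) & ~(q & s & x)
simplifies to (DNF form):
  False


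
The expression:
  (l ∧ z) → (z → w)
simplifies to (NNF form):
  w ∨ ¬l ∨ ¬z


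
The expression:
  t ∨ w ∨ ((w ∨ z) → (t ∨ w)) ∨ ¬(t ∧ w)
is always true.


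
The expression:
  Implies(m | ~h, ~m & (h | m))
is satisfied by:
  {h: True, m: False}


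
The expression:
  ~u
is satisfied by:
  {u: False}


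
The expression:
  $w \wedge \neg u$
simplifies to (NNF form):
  $w \wedge \neg u$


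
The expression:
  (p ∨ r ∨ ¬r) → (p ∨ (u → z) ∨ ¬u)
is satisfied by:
  {z: True, p: True, u: False}
  {z: True, u: False, p: False}
  {p: True, u: False, z: False}
  {p: False, u: False, z: False}
  {z: True, p: True, u: True}
  {z: True, u: True, p: False}
  {p: True, u: True, z: False}


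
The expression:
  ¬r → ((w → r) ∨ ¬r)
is always true.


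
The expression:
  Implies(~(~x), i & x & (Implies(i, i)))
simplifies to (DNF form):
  i | ~x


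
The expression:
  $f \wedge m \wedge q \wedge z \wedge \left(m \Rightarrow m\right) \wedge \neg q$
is never true.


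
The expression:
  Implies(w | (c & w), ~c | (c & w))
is always true.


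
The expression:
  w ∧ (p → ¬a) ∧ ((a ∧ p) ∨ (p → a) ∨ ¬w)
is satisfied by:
  {w: True, p: False}


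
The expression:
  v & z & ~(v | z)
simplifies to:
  False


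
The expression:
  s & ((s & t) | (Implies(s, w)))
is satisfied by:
  {t: True, w: True, s: True}
  {t: True, s: True, w: False}
  {w: True, s: True, t: False}


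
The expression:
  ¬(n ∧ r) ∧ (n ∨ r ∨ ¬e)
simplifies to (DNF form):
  (n ∧ ¬r) ∨ (r ∧ ¬n) ∨ (¬e ∧ ¬n)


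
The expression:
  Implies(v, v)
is always true.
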